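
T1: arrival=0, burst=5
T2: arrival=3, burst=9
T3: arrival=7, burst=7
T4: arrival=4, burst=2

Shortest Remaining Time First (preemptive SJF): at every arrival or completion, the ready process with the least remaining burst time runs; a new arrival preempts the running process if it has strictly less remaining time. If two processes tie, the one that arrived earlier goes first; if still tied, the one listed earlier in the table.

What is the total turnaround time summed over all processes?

35

Gantt: | T1 0-5 | T4 5-7 | T3 7-14 | T2 14-23 |
Completion: T1=5  T2=23  T3=14  T4=7
Turnaround (C−A): T1=5  T2=20  T3=7  T4=3
Turnaround = completion − arrival: T1=5, T2=20, T3=7, T4=3
Total turnaround = 5 + 20 + 7 + 3 = 35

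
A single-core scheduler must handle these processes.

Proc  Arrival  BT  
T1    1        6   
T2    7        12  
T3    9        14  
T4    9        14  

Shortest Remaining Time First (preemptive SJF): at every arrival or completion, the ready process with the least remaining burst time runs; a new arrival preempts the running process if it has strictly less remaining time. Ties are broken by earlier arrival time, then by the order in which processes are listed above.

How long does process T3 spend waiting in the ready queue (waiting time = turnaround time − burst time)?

Timeline: | idle 0-1 | T1 1-7 | T2 7-19 | T3 19-33 | T4 33-47 |
Completion: T1=7  T2=19  T3=33  T4=47
Turnaround (C−A): T1=6  T2=12  T3=24  T4=38
Waiting(T3) = turnaround − burst = 24 − 14 = 10

10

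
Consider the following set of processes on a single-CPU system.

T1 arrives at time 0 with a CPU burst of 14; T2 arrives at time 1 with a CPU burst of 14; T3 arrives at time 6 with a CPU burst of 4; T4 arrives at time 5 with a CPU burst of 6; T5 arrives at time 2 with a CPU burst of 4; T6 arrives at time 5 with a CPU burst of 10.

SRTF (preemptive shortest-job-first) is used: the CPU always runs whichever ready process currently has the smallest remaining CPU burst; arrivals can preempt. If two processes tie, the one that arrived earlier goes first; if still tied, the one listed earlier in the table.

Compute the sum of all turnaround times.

Schedule: | T1 0-2 | T5 2-6 | T3 6-10 | T4 10-16 | T6 16-26 | T1 26-38 | T2 38-52 |
Completion: T1=38  T2=52  T3=10  T4=16  T5=6  T6=26
Turnaround (C−A): T1=38  T2=51  T3=4  T4=11  T5=4  T6=21
Turnaround = completion − arrival: T1=38, T2=51, T3=4, T4=11, T5=4, T6=21
Total turnaround = 38 + 51 + 4 + 11 + 4 + 21 = 129

129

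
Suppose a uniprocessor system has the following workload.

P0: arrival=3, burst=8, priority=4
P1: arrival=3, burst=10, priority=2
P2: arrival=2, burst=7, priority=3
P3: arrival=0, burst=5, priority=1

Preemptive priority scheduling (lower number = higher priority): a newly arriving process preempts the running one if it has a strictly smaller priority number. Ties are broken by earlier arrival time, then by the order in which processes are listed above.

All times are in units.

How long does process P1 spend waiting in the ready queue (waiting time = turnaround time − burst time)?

Timeline: | P3 0-5 | P1 5-15 | P2 15-22 | P0 22-30 |
Completion: P0=30  P1=15  P2=22  P3=5
Turnaround (C−A): P0=27  P1=12  P2=20  P3=5
Waiting(P1) = turnaround − burst = 12 − 10 = 2

2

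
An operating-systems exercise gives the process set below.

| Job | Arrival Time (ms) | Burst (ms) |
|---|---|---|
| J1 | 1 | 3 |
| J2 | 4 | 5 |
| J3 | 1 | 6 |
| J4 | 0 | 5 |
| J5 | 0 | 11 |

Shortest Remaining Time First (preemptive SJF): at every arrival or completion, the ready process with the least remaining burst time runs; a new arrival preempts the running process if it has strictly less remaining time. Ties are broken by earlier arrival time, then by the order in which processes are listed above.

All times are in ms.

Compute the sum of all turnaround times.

Gantt: | J4 0-1 | J1 1-4 | J4 4-8 | J2 8-13 | J3 13-19 | J5 19-30 |
Completion: J1=4  J2=13  J3=19  J4=8  J5=30
Turnaround (C−A): J1=3  J2=9  J3=18  J4=8  J5=30
Turnaround = completion − arrival: J1=3, J2=9, J3=18, J4=8, J5=30
Total turnaround = 3 + 9 + 18 + 8 + 30 = 68

68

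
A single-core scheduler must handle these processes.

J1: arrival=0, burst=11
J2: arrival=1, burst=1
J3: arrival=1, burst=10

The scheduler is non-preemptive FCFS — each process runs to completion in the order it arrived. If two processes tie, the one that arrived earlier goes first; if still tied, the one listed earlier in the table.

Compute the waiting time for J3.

Schedule: | J1 0-11 | J2 11-12 | J3 12-22 |
Completion: J1=11  J2=12  J3=22
Waiting(J3) = turnaround − burst = 21 − 10 = 11

11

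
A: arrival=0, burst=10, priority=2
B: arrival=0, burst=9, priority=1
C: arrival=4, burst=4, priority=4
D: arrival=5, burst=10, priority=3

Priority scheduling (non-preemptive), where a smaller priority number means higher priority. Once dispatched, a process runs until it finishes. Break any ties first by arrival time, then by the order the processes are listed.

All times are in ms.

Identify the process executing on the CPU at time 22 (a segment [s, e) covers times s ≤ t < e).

Gantt: | B 0-9 | A 9-19 | D 19-29 | C 29-33 |
Completion: A=19  B=9  C=33  D=29
Turnaround (C−A): A=19  B=9  C=29  D=24

D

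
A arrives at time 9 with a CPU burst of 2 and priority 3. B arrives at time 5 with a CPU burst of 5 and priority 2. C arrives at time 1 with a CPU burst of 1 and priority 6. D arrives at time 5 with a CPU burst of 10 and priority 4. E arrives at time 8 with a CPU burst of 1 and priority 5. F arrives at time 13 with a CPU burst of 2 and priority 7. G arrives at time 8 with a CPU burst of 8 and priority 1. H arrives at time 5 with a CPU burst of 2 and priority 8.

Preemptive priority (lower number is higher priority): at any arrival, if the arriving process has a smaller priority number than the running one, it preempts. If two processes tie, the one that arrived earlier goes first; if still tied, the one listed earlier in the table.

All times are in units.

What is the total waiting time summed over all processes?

100

Gantt: | idle 0-1 | C 1-2 | idle 2-5 | B 5-8 | G 8-16 | B 16-18 | A 18-20 | D 20-30 | E 30-31 | F 31-33 | H 33-35 |
Completion: A=20  B=18  C=2  D=30  E=31  F=33  G=16  H=35
Turnaround (C−A): A=11  B=13  C=1  D=25  E=23  F=20  G=8  H=30
Waiting = turnaround − burst: A=9, B=8, C=0, D=15, E=22, F=18, G=0, H=28
Total waiting = 9 + 8 + 0 + 15 + 22 + 18 + 0 + 28 = 100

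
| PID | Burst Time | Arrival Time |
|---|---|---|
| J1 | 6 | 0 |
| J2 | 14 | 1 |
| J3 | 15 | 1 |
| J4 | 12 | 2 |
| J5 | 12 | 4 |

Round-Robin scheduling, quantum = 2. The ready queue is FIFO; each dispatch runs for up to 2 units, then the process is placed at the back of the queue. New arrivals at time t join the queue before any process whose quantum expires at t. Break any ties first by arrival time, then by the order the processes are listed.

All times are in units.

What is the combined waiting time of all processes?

Schedule: | J1 0-2 | J2 2-4 | J3 4-6 | J4 6-8 | J1 8-10 | J5 10-12 | J2 12-14 | J3 14-16 | J4 16-18 | J1 18-20 | J5 20-22 | J2 22-24 | J3 24-26 | J4 26-28 | J5 28-30 | J2 30-32 | J3 32-34 | J4 34-36 | J5 36-38 | J2 38-40 | J3 40-42 | J4 42-44 | J5 44-46 | J2 46-48 | J3 48-50 | J4 50-52 | J5 52-54 | J2 54-56 | J3 56-59 |
Completion: J1=20  J2=56  J3=59  J4=52  J5=54
Waiting = turnaround − burst: J1=14, J2=41, J3=43, J4=38, J5=38
Total waiting = 14 + 41 + 43 + 38 + 38 = 174

174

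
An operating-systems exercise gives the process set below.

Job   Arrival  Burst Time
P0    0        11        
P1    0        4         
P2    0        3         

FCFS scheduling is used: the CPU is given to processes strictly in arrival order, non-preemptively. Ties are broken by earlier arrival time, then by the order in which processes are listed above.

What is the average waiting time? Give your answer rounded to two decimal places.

Timeline: | P0 0-11 | P1 11-15 | P2 15-18 |
Completion: P0=11  P1=15  P2=18
Turnaround (C−A): P0=11  P1=15  P2=18
Waiting times: P0=0, P1=11, P2=15
Average waiting = (0+11+15) / 3 = 26/3 = 8.67

8.67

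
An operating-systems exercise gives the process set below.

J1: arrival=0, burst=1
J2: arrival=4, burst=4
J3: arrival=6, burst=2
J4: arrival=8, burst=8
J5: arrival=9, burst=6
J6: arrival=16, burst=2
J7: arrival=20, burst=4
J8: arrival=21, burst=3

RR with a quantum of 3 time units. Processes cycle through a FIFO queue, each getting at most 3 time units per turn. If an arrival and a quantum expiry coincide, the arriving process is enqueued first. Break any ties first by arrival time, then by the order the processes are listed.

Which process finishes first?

J1

Gantt: | J1 0-1 | idle 1-4 | J2 4-7 | J3 7-9 | J2 9-10 | J4 10-13 | J5 13-16 | J4 16-19 | J6 19-21 | J5 21-24 | J4 24-26 | J7 26-29 | J8 29-32 | J7 32-33 |
Completion: J1=1  J2=10  J3=9  J4=26  J5=24  J6=21  J7=33  J8=32
Turnaround (C−A): J1=1  J2=6  J3=3  J4=18  J5=15  J6=5  J7=13  J8=11
Finish order: J1 → J3 → J2 → J6 → J5 → J4 → J8 → J7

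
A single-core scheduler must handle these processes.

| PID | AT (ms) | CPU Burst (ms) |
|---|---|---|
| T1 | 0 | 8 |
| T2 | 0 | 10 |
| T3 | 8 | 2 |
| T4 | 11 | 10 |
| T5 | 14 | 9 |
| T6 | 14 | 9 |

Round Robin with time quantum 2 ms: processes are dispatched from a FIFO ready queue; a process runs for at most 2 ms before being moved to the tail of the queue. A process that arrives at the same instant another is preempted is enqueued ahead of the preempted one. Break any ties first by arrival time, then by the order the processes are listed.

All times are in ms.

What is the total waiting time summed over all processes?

106

Timeline: | T1 0-2 | T2 2-4 | T1 4-6 | T2 6-8 | T1 8-10 | T3 10-12 | T2 12-14 | T1 14-16 | T4 16-18 | T5 18-20 | T6 20-22 | T2 22-24 | T4 24-26 | T5 26-28 | T6 28-30 | T2 30-32 | T4 32-34 | T5 34-36 | T6 36-38 | T4 38-40 | T5 40-42 | T6 42-44 | T4 44-46 | T5 46-47 | T6 47-48 |
Completion: T1=16  T2=32  T3=12  T4=46  T5=47  T6=48
Waiting = turnaround − burst: T1=8, T2=22, T3=2, T4=25, T5=24, T6=25
Total waiting = 8 + 22 + 2 + 25 + 24 + 25 = 106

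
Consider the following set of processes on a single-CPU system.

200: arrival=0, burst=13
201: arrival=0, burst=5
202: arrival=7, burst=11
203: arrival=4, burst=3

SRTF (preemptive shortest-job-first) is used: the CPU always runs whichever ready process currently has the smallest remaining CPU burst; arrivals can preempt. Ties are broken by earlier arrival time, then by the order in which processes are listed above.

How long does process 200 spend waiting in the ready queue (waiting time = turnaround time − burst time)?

Gantt: | 201 0-5 | 203 5-8 | 202 8-19 | 200 19-32 |
Completion: 200=32  201=5  202=19  203=8
Waiting(200) = turnaround − burst = 32 − 13 = 19

19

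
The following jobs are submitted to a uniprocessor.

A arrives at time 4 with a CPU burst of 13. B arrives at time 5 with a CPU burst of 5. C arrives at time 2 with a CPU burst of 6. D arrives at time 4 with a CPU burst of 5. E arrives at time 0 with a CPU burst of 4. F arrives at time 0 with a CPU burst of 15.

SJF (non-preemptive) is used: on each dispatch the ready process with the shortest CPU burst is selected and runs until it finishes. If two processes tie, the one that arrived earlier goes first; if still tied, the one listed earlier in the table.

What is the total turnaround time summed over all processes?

Schedule: | E 0-4 | D 4-9 | B 9-14 | C 14-20 | A 20-33 | F 33-48 |
Completion: A=33  B=14  C=20  D=9  E=4  F=48
Turnaround (C−A): A=29  B=9  C=18  D=5  E=4  F=48
Turnaround = completion − arrival: A=29, B=9, C=18, D=5, E=4, F=48
Total turnaround = 29 + 9 + 18 + 5 + 4 + 48 = 113

113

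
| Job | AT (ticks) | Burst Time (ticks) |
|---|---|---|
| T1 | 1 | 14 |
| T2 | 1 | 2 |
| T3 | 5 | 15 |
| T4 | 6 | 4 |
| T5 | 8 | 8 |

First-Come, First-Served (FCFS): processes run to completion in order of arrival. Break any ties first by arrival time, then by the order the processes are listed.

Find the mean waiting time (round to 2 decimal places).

16.00

Gantt: | idle 0-1 | T1 1-15 | T2 15-17 | T3 17-32 | T4 32-36 | T5 36-44 |
Completion: T1=15  T2=17  T3=32  T4=36  T5=44
Waiting times: T1=0, T2=14, T3=12, T4=26, T5=28
Average waiting = (0+14+12+26+28) / 5 = 80/5 = 16.00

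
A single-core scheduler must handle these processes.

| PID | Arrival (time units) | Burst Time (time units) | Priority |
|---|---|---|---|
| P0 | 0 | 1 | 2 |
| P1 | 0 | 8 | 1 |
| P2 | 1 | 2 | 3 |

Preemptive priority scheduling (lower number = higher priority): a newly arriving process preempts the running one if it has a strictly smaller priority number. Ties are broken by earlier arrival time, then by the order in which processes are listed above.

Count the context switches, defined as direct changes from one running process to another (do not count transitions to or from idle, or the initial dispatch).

2

Timeline: | P1 0-8 | P0 8-9 | P2 9-11 |
Completion: P0=9  P1=8  P2=11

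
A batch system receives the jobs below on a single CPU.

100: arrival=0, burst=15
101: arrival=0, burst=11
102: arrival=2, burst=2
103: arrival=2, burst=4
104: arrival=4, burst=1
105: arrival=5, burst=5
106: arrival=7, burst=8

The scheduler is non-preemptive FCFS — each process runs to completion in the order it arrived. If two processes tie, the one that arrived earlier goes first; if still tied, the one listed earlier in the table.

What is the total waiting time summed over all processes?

152

Schedule: | 100 0-15 | 101 15-26 | 102 26-28 | 103 28-32 | 104 32-33 | 105 33-38 | 106 38-46 |
Completion: 100=15  101=26  102=28  103=32  104=33  105=38  106=46
Turnaround (C−A): 100=15  101=26  102=26  103=30  104=29  105=33  106=39
Waiting = turnaround − burst: 100=0, 101=15, 102=24, 103=26, 104=28, 105=28, 106=31
Total waiting = 0 + 15 + 24 + 26 + 28 + 28 + 31 = 152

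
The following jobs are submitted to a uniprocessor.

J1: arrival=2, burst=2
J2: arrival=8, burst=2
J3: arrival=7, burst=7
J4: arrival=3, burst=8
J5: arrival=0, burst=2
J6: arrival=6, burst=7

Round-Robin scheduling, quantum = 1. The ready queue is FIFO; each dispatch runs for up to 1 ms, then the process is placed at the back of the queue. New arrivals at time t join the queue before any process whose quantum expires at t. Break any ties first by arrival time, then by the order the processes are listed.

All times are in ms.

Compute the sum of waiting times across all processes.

48

Gantt: | J5 0-2 | J1 2-3 | J4 3-4 | J1 4-5 | J4 5-6 | J6 6-7 | J4 7-8 | J3 8-9 | J6 9-10 | J2 10-11 | J4 11-12 | J3 12-13 | J6 13-14 | J2 14-15 | J4 15-16 | J3 16-17 | J6 17-18 | J4 18-19 | J3 19-20 | J6 20-21 | J4 21-22 | J3 22-23 | J6 23-24 | J4 24-25 | J3 25-26 | J6 26-27 | J3 27-28 |
Completion: J1=5  J2=15  J3=28  J4=25  J5=2  J6=27
Turnaround (C−A): J1=3  J2=7  J3=21  J4=22  J5=2  J6=21
Waiting = turnaround − burst: J1=1, J2=5, J3=14, J4=14, J5=0, J6=14
Total waiting = 1 + 5 + 14 + 14 + 0 + 14 = 48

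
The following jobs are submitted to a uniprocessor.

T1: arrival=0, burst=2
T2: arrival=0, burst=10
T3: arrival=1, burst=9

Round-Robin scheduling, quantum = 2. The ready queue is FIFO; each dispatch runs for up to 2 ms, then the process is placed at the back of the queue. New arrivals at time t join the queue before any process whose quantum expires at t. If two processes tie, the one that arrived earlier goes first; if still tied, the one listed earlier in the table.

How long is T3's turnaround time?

20

Gantt: | T1 0-2 | T2 2-4 | T3 4-6 | T2 6-8 | T3 8-10 | T2 10-12 | T3 12-14 | T2 14-16 | T3 16-18 | T2 18-20 | T3 20-21 |
Completion: T1=2  T2=20  T3=21
Turnaround(T3) = completion − arrival = 21 − 1 = 20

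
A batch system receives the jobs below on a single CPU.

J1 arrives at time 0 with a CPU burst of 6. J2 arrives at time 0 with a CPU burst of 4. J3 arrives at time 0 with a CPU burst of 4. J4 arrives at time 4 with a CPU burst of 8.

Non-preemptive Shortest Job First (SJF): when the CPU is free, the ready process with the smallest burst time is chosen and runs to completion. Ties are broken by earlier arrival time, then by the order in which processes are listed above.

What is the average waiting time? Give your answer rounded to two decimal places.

Timeline: | J2 0-4 | J3 4-8 | J1 8-14 | J4 14-22 |
Completion: J1=14  J2=4  J3=8  J4=22
Turnaround (C−A): J1=14  J2=4  J3=8  J4=18
Waiting times: J1=8, J2=0, J3=4, J4=10
Average waiting = (8+0+4+10) / 4 = 22/4 = 5.50

5.50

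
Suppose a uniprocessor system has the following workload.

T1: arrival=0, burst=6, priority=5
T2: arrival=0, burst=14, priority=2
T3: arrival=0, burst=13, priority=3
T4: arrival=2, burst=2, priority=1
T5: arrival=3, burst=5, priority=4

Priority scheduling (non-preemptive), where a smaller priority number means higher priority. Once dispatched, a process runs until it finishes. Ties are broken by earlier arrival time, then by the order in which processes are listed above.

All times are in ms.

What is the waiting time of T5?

26

Schedule: | T2 0-14 | T4 14-16 | T3 16-29 | T5 29-34 | T1 34-40 |
Completion: T1=40  T2=14  T3=29  T4=16  T5=34
Waiting(T5) = turnaround − burst = 31 − 5 = 26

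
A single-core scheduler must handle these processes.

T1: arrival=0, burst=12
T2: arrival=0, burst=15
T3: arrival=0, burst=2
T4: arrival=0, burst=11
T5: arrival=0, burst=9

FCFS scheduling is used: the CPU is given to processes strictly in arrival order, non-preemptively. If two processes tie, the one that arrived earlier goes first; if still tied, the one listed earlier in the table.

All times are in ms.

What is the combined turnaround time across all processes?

157

Schedule: | T1 0-12 | T2 12-27 | T3 27-29 | T4 29-40 | T5 40-49 |
Completion: T1=12  T2=27  T3=29  T4=40  T5=49
Turnaround (C−A): T1=12  T2=27  T3=29  T4=40  T5=49
Turnaround = completion − arrival: T1=12, T2=27, T3=29, T4=40, T5=49
Total turnaround = 12 + 27 + 29 + 40 + 49 = 157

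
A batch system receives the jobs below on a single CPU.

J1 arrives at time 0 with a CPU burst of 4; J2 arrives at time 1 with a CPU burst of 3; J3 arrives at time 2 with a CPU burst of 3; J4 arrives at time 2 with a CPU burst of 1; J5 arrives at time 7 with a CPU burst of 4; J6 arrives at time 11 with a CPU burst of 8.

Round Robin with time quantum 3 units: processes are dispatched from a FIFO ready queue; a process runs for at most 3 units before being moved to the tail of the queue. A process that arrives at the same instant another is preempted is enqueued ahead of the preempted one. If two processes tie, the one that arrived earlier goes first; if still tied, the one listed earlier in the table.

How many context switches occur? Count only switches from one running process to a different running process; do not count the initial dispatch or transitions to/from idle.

8

Schedule: | J1 0-3 | J2 3-6 | J3 6-9 | J4 9-10 | J1 10-11 | J5 11-14 | J6 14-17 | J5 17-18 | J6 18-23 |
Completion: J1=11  J2=6  J3=9  J4=10  J5=18  J6=23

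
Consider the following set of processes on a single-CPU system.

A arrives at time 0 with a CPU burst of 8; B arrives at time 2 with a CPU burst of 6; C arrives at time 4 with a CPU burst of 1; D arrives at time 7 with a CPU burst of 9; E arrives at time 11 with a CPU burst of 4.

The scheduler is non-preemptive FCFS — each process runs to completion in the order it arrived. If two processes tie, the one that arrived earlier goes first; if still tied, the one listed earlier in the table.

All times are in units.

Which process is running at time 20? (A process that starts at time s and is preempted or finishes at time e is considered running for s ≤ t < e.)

D

Gantt: | A 0-8 | B 8-14 | C 14-15 | D 15-24 | E 24-28 |
Completion: A=8  B=14  C=15  D=24  E=28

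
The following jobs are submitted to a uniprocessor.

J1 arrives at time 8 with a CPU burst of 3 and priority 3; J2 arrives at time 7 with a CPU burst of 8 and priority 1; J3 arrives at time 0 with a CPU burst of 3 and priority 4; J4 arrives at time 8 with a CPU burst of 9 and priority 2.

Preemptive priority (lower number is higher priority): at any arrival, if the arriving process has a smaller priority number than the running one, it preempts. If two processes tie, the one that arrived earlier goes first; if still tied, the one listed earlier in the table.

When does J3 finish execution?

3

Gantt: | J3 0-3 | idle 3-7 | J2 7-15 | J4 15-24 | J1 24-27 |
Completion: J1=27  J2=15  J3=3  J4=24
Turnaround (C−A): J1=19  J2=8  J3=3  J4=16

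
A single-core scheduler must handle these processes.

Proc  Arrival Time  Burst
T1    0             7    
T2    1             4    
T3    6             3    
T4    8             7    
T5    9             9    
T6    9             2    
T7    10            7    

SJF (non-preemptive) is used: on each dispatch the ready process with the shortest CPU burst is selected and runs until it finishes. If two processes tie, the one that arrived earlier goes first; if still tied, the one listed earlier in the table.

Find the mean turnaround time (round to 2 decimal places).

Gantt: | T1 0-7 | T3 7-10 | T6 10-12 | T2 12-16 | T4 16-23 | T7 23-30 | T5 30-39 |
Completion: T1=7  T2=16  T3=10  T4=23  T5=39  T6=12  T7=30
Turnaround times: T1=7, T2=15, T3=4, T4=15, T5=30, T6=3, T7=20
Average turnaround = (7+15+4+15+30+3+20) / 7 = 94/7 = 13.43

13.43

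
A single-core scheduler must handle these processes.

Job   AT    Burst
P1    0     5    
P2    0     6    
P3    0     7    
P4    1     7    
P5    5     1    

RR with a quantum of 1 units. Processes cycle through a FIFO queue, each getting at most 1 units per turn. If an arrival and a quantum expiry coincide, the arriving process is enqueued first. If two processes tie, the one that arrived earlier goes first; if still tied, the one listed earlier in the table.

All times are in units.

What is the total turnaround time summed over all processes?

Schedule: | P1 0-1 | P2 1-2 | P3 2-3 | P4 3-4 | P1 4-5 | P2 5-6 | P3 6-7 | P4 7-8 | P5 8-9 | P1 9-10 | P2 10-11 | P3 11-12 | P4 12-13 | P1 13-14 | P2 14-15 | P3 15-16 | P4 16-17 | P1 17-18 | P2 18-19 | P3 19-20 | P4 20-21 | P2 21-22 | P3 22-23 | P4 23-24 | P3 24-25 | P4 25-26 |
Completion: P1=18  P2=22  P3=25  P4=26  P5=9
Turnaround = completion − arrival: P1=18, P2=22, P3=25, P4=25, P5=4
Total turnaround = 18 + 22 + 25 + 25 + 4 = 94

94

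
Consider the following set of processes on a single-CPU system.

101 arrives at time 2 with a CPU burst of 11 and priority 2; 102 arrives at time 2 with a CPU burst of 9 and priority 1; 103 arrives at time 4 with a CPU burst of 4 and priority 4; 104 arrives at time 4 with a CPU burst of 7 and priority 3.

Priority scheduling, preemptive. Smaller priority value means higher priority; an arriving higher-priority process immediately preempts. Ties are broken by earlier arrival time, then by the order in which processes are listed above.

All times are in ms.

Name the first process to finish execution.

102

Schedule: | idle 0-2 | 102 2-11 | 101 11-22 | 104 22-29 | 103 29-33 |
Completion: 101=22  102=11  103=33  104=29
Finish order: 102 → 101 → 104 → 103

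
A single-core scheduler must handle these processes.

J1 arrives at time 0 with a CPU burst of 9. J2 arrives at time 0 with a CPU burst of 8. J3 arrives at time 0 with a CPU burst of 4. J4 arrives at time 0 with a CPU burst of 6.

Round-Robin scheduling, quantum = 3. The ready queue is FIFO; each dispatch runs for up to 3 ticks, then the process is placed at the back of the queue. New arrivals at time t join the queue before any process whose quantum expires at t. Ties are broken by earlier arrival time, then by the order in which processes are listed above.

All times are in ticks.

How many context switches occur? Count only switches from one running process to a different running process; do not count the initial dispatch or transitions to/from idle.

Schedule: | J1 0-3 | J2 3-6 | J3 6-9 | J4 9-12 | J1 12-15 | J2 15-18 | J3 18-19 | J4 19-22 | J1 22-25 | J2 25-27 |
Completion: J1=25  J2=27  J3=19  J4=22
Turnaround (C−A): J1=25  J2=27  J3=19  J4=22

9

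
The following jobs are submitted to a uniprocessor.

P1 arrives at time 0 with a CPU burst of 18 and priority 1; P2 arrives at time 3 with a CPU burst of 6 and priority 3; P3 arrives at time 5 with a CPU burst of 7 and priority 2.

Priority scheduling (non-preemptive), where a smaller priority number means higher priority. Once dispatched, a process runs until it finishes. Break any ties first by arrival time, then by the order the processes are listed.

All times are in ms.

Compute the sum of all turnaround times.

Gantt: | P1 0-18 | P3 18-25 | P2 25-31 |
Completion: P1=18  P2=31  P3=25
Turnaround (C−A): P1=18  P2=28  P3=20
Turnaround = completion − arrival: P1=18, P2=28, P3=20
Total turnaround = 18 + 28 + 20 = 66

66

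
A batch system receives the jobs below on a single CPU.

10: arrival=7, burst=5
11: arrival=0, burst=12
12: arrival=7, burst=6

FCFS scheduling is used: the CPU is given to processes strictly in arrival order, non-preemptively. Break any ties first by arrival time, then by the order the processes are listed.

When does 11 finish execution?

12

Gantt: | 11 0-12 | 10 12-17 | 12 17-23 |
Completion: 10=17  11=12  12=23
Turnaround (C−A): 10=10  11=12  12=16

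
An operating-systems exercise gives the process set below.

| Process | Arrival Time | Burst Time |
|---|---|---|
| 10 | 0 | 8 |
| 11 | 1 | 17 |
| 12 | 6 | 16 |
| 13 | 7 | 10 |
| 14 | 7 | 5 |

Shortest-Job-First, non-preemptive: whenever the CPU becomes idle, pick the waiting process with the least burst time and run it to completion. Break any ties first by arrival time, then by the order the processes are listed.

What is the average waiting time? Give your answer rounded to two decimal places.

Timeline: | 10 0-8 | 14 8-13 | 13 13-23 | 12 23-39 | 11 39-56 |
Completion: 10=8  11=56  12=39  13=23  14=13
Turnaround (C−A): 10=8  11=55  12=33  13=16  14=6
Waiting times: 10=0, 11=38, 12=17, 13=6, 14=1
Average waiting = (0+38+17+6+1) / 5 = 62/5 = 12.40

12.40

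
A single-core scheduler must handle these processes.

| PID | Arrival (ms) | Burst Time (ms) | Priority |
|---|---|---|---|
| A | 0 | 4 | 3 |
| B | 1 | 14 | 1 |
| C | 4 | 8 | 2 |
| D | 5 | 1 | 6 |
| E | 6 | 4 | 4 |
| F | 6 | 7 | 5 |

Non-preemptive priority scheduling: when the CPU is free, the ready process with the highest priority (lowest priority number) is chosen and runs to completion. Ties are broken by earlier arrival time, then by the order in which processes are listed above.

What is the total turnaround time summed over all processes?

Gantt: | A 0-4 | B 4-18 | C 18-26 | E 26-30 | F 30-37 | D 37-38 |
Completion: A=4  B=18  C=26  D=38  E=30  F=37
Turnaround = completion − arrival: A=4, B=17, C=22, D=33, E=24, F=31
Total turnaround = 4 + 17 + 22 + 33 + 24 + 31 = 131

131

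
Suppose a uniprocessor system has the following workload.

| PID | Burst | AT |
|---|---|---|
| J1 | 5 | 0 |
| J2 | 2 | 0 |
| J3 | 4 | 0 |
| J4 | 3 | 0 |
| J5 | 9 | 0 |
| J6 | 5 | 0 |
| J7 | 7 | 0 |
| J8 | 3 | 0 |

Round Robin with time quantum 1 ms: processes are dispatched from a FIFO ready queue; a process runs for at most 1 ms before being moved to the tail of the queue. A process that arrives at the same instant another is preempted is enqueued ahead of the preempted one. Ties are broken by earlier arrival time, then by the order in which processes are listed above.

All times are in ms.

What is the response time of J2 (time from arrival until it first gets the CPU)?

1

Timeline: | J1 0-1 | J2 1-2 | J3 2-3 | J4 3-4 | J5 4-5 | J6 5-6 | J7 6-7 | J8 7-8 | J1 8-9 | J2 9-10 | J3 10-11 | J4 11-12 | J5 12-13 | J6 13-14 | J7 14-15 | J8 15-16 | J1 16-17 | J3 17-18 | J4 18-19 | J5 19-20 | J6 20-21 | J7 21-22 | J8 22-23 | J1 23-24 | J3 24-25 | J5 25-26 | J6 26-27 | J7 27-28 | J1 28-29 | J5 29-30 | J6 30-31 | J7 31-32 | J5 32-33 | J7 33-34 | J5 34-35 | J7 35-36 | J5 36-38 |
Completion: J1=29  J2=10  J3=25  J4=19  J5=38  J6=31  J7=36  J8=23
Turnaround (C−A): J1=29  J2=10  J3=25  J4=19  J5=38  J6=31  J7=36  J8=23
Response(J2) = first start − arrival = 1 − 0 = 1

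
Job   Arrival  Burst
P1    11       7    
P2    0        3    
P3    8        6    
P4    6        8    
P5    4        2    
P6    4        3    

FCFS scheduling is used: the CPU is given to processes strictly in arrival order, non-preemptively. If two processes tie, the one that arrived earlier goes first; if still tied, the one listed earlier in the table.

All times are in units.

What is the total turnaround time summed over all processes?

Gantt: | P2 0-3 | idle 3-4 | P5 4-6 | P6 6-9 | P4 9-17 | P3 17-23 | P1 23-30 |
Completion: P1=30  P2=3  P3=23  P4=17  P5=6  P6=9
Turnaround (C−A): P1=19  P2=3  P3=15  P4=11  P5=2  P6=5
Turnaround = completion − arrival: P1=19, P2=3, P3=15, P4=11, P5=2, P6=5
Total turnaround = 19 + 3 + 15 + 11 + 2 + 5 = 55

55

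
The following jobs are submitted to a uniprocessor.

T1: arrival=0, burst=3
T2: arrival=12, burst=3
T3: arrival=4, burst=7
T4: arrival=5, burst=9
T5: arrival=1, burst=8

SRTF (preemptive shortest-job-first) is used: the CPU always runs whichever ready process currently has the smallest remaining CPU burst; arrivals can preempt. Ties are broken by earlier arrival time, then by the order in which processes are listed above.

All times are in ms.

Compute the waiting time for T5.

2

Schedule: | T1 0-3 | T5 3-11 | T3 11-12 | T2 12-15 | T3 15-21 | T4 21-30 |
Completion: T1=3  T2=15  T3=21  T4=30  T5=11
Waiting(T5) = turnaround − burst = 10 − 8 = 2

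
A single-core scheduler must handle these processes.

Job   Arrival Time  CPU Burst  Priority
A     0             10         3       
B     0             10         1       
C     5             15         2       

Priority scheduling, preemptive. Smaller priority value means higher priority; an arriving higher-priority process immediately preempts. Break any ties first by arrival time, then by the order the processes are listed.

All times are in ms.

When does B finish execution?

10

Timeline: | B 0-10 | C 10-25 | A 25-35 |
Completion: A=35  B=10  C=25
Turnaround (C−A): A=35  B=10  C=20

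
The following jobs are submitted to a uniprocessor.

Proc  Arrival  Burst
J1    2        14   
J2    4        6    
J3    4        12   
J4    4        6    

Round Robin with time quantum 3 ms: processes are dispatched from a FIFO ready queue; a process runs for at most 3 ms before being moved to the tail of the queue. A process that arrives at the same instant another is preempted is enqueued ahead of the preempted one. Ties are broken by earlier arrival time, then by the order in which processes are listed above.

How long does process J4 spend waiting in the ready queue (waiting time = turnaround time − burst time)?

Gantt: | idle 0-2 | J1 2-5 | J2 5-8 | J3 8-11 | J4 11-14 | J1 14-17 | J2 17-20 | J3 20-23 | J4 23-26 | J1 26-29 | J3 29-32 | J1 32-35 | J3 35-38 | J1 38-40 |
Completion: J1=40  J2=20  J3=38  J4=26
Waiting(J4) = turnaround − burst = 22 − 6 = 16

16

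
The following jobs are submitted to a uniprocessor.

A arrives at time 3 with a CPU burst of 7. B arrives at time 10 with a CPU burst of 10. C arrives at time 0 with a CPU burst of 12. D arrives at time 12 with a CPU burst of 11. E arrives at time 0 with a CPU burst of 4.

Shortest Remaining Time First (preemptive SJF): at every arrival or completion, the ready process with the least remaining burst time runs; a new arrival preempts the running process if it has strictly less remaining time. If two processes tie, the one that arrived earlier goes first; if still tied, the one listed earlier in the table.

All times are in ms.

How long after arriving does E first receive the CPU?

Gantt: | E 0-4 | A 4-11 | B 11-21 | D 21-32 | C 32-44 |
Completion: A=11  B=21  C=44  D=32  E=4
Turnaround (C−A): A=8  B=11  C=44  D=20  E=4
Response(E) = first start − arrival = 0 − 0 = 0

0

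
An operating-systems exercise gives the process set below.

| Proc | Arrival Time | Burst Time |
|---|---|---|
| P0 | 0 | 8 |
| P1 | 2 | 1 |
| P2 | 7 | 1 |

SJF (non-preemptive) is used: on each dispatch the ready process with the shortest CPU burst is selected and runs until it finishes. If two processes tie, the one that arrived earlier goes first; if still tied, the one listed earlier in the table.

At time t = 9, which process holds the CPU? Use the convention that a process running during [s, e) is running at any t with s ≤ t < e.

P2

Timeline: | P0 0-8 | P1 8-9 | P2 9-10 |
Completion: P0=8  P1=9  P2=10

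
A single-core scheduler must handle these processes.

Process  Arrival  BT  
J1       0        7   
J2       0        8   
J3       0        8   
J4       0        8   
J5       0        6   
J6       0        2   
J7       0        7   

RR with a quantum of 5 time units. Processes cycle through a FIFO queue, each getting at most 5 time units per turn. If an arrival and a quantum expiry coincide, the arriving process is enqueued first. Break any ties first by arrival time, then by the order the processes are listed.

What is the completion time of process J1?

Gantt: | J1 0-5 | J2 5-10 | J3 10-15 | J4 15-20 | J5 20-25 | J6 25-27 | J7 27-32 | J1 32-34 | J2 34-37 | J3 37-40 | J4 40-43 | J5 43-44 | J7 44-46 |
Completion: J1=34  J2=37  J3=40  J4=43  J5=44  J6=27  J7=46

34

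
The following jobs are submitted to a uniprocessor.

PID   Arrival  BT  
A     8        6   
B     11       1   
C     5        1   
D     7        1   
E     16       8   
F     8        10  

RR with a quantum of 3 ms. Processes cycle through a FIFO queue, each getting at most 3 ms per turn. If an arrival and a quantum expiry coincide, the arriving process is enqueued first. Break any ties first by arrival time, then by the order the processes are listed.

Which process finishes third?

Schedule: | idle 0-5 | C 5-6 | idle 6-7 | D 7-8 | A 8-11 | F 11-14 | B 14-15 | A 15-18 | F 18-21 | E 21-24 | F 24-27 | E 27-30 | F 30-31 | E 31-33 |
Completion: A=18  B=15  C=6  D=8  E=33  F=31
Turnaround (C−A): A=10  B=4  C=1  D=1  E=17  F=23
Finish order: C → D → B → A → F → E

B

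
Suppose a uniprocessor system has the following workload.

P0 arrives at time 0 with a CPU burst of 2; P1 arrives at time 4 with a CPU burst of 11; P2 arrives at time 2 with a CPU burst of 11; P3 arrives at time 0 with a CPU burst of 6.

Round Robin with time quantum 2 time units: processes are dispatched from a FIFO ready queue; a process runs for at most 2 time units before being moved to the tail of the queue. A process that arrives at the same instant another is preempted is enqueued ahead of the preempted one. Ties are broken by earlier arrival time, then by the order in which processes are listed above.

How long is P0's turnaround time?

2

Schedule: | P0 0-2 | P3 2-4 | P2 4-6 | P1 6-8 | P3 8-10 | P2 10-12 | P1 12-14 | P3 14-16 | P2 16-18 | P1 18-20 | P2 20-22 | P1 22-24 | P2 24-26 | P1 26-28 | P2 28-29 | P1 29-30 |
Completion: P0=2  P1=30  P2=29  P3=16
Turnaround(P0) = completion − arrival = 2 − 0 = 2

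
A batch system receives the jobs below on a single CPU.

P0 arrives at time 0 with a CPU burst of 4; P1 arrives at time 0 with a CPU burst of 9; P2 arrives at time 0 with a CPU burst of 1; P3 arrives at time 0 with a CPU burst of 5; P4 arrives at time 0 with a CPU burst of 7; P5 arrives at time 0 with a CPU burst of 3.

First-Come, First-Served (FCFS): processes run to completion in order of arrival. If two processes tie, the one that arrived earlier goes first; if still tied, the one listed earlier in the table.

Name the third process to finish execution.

P2

Gantt: | P0 0-4 | P1 4-13 | P2 13-14 | P3 14-19 | P4 19-26 | P5 26-29 |
Completion: P0=4  P1=13  P2=14  P3=19  P4=26  P5=29
Turnaround (C−A): P0=4  P1=13  P2=14  P3=19  P4=26  P5=29
Finish order: P0 → P1 → P2 → P3 → P4 → P5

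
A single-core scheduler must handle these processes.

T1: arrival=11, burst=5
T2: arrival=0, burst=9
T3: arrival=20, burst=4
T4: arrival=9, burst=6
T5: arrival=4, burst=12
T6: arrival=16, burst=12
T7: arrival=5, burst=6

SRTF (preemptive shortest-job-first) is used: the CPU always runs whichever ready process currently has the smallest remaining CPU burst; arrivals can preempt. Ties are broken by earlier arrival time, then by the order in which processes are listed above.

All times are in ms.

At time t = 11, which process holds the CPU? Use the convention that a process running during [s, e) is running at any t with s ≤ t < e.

Timeline: | T2 0-9 | T7 9-15 | T1 15-20 | T3 20-24 | T4 24-30 | T5 30-42 | T6 42-54 |
Completion: T1=20  T2=9  T3=24  T4=30  T5=42  T6=54  T7=15
Turnaround (C−A): T1=9  T2=9  T3=4  T4=21  T5=38  T6=38  T7=10

T7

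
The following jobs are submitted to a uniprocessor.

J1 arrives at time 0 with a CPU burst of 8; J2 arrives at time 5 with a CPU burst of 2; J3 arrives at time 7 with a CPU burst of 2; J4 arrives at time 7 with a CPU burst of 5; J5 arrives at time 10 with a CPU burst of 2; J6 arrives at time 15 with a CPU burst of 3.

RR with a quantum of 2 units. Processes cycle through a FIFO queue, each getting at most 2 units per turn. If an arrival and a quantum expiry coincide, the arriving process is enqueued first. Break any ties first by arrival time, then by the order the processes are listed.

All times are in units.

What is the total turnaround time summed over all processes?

45

Timeline: | J1 0-6 | J2 6-8 | J1 8-10 | J3 10-12 | J4 12-14 | J5 14-16 | J4 16-18 | J6 18-20 | J4 20-21 | J6 21-22 |
Completion: J1=10  J2=8  J3=12  J4=21  J5=16  J6=22
Turnaround (C−A): J1=10  J2=3  J3=5  J4=14  J5=6  J6=7
Turnaround = completion − arrival: J1=10, J2=3, J3=5, J4=14, J5=6, J6=7
Total turnaround = 10 + 3 + 5 + 14 + 6 + 7 = 45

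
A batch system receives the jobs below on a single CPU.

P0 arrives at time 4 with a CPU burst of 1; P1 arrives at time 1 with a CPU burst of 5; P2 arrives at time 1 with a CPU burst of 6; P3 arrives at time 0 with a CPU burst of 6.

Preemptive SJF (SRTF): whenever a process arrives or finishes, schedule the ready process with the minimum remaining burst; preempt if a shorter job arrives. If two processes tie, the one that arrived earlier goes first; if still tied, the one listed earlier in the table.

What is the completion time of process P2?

18

Schedule: | P3 0-4 | P0 4-5 | P3 5-7 | P1 7-12 | P2 12-18 |
Completion: P0=5  P1=12  P2=18  P3=7
Turnaround (C−A): P0=1  P1=11  P2=17  P3=7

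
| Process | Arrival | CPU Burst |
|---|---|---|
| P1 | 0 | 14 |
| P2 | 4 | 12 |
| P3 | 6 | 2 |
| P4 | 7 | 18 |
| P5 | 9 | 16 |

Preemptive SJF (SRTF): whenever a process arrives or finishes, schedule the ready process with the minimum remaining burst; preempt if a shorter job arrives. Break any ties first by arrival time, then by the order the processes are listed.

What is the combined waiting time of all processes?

Schedule: | P1 0-6 | P3 6-8 | P1 8-16 | P2 16-28 | P5 28-44 | P4 44-62 |
Completion: P1=16  P2=28  P3=8  P4=62  P5=44
Waiting = turnaround − burst: P1=2, P2=12, P3=0, P4=37, P5=19
Total waiting = 2 + 12 + 0 + 37 + 19 = 70

70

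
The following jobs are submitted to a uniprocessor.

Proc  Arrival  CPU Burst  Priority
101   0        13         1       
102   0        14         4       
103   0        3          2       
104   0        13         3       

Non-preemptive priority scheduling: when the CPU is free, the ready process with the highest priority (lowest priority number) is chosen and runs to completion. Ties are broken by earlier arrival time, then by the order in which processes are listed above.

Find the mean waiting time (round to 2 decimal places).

Schedule: | 101 0-13 | 103 13-16 | 104 16-29 | 102 29-43 |
Completion: 101=13  102=43  103=16  104=29
Waiting times: 101=0, 102=29, 103=13, 104=16
Average waiting = (0+29+13+16) / 4 = 58/4 = 14.50

14.50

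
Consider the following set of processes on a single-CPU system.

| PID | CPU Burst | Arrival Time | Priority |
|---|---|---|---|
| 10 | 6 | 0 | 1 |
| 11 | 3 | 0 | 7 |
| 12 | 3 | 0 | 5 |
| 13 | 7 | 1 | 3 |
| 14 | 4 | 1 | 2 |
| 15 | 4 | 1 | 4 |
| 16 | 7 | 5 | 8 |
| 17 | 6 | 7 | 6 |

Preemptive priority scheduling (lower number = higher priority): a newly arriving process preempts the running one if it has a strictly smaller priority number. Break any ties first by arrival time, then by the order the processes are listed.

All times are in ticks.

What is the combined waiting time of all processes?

Schedule: | 10 0-6 | 14 6-10 | 13 10-17 | 15 17-21 | 12 21-24 | 17 24-30 | 11 30-33 | 16 33-40 |
Completion: 10=6  11=33  12=24  13=17  14=10  15=21  16=40  17=30
Turnaround (C−A): 10=6  11=33  12=24  13=16  14=9  15=20  16=35  17=23
Waiting = turnaround − burst: 10=0, 11=30, 12=21, 13=9, 14=5, 15=16, 16=28, 17=17
Total waiting = 0 + 30 + 21 + 9 + 5 + 16 + 28 + 17 = 126

126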